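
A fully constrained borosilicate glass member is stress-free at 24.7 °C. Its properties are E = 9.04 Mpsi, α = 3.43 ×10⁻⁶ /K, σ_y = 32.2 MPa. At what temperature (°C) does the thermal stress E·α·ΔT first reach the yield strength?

175 °C

E = 9.04 Mpsi = 62.33 GPa.
E·α·ΔT = 32.20 MPa ⇒ ΔT = 32.20 / (62.33×10³ × 3.43×10⁻⁶) = 150.6 K.
T = 24.7 + 150.6 = 175.3 °C.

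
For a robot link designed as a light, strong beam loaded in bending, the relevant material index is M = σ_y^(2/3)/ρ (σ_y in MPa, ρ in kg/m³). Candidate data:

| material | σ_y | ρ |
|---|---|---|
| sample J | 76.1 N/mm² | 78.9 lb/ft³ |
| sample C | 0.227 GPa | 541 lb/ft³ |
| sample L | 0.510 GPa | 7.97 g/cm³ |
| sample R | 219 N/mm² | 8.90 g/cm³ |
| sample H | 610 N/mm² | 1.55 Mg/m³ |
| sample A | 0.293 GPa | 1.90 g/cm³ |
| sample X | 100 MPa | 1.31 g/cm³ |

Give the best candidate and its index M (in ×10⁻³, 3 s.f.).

sample H, M = 46.4×10⁻³

After converting to SI:
  sample J: σ_y = 76.10 MPa, ρ = 1264 kg/m³
  sample C: σ_y = 227.0 MPa, ρ = 8666 kg/m³
  sample L: σ_y = 510.0 MPa, ρ = 7970 kg/m³
  sample R: σ_y = 219.0 MPa, ρ = 8900 kg/m³
  sample H: σ_y = 610.0 MPa, ρ = 1550 kg/m³
  sample A: σ_y = 293.0 MPa, ρ = 1900 kg/m³
  sample X: σ_y = 100.0 MPa, ρ = 1310 kg/m³
  sample H: M = 46.4×10⁻³
  sample A: M = 23.2×10⁻³
  sample X: M = 16.4×10⁻³
  sample J: M = 14.2×10⁻³
  sample L: M = 8.01×10⁻³
  sample C: M = 4.29×10⁻³
  sample R: M = 4.08×10⁻³
Highest index: sample H.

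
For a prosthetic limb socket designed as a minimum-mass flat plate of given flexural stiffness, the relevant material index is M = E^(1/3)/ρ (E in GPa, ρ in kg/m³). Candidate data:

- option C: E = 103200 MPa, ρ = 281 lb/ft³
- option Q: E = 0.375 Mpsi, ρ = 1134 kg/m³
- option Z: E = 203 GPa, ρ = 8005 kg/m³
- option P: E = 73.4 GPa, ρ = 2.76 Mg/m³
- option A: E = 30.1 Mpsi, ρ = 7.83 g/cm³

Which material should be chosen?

After converting to SI:
  option C: E = 103.2 GPa, ρ = 4501 kg/m³
  option Q: E = 2.586 GPa, ρ = 1134 kg/m³
  option Z: E = 203.0 GPa, ρ = 8005 kg/m³
  option P: E = 73.40 GPa, ρ = 2760 kg/m³
  option A: E = 207.5 GPa, ρ = 7830 kg/m³
  option P: M = 1.52×10⁻³
  option Q: M = 1.21×10⁻³
  option C: M = 1.04×10⁻³
  option A: M = 0.756×10⁻³
  option Z: M = 0.734×10⁻³
Highest index: option P.

option P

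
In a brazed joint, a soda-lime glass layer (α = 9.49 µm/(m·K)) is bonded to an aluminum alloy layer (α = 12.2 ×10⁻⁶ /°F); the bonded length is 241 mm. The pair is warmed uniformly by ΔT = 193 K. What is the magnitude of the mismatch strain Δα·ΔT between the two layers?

aluminum alloy: α = 12.2×10⁻⁶/°F × 9/5 = 22.0×10⁻⁶/K.
Δα = |9.49 − 22.0|×10⁻⁶/K = 12.5×10⁻⁶/K.
Mismatch strain = Δα·ΔT = 12.5×10⁻⁶ × 193.0 = 2.41×10⁻³.

2.41×10⁻³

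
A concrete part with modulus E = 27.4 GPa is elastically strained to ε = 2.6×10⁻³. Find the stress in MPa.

σ = E·ε = 27400 MPa × 2.6×10⁻³ = 71.2 MPa.

71.2 MPa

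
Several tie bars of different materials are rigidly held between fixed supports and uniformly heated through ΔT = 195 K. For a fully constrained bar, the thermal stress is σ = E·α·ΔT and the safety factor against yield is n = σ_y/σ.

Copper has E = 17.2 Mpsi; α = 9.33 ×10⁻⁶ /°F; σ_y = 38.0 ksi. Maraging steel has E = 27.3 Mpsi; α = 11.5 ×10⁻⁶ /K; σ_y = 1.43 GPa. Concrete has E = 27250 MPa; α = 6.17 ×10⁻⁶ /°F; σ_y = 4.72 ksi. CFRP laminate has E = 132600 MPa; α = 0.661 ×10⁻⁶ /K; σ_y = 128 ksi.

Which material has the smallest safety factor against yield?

In consistent units (E in GPa, α in ×10⁻⁶/K, σ_y in MPa):
  copper: E = 118.6, α = 16.8, σ_y = 262.0 → σ = 388 MPa, n = 0.675
  maraging steel: E = 188.2, α = 11.5, σ_y = 1430 → σ = 422 MPa, n = 3.39
  concrete: E = 27.25, α = 11.1, σ_y = 32.54 → σ = 59.0 MPa, n = 0.551
  CFRP laminate: E = 132.6, α = 0.661, σ_y = 882.5 → σ = 17.1 MPa, n = 51.6
Smallest n: concrete with n = 0.551.

concrete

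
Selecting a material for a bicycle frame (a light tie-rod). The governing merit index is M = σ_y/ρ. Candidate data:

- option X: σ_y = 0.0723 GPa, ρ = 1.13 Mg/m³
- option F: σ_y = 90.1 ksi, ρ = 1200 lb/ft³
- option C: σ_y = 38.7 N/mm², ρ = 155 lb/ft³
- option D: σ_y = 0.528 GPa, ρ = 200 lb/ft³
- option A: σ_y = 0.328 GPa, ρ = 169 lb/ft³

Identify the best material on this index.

option D

Putting every candidate on a common basis:
  option X: σ_y = 72.30 MPa, ρ = 1130 kg/m³
  option F: σ_y = 621.2 MPa, ρ = 19220 kg/m³
  option C: σ_y = 38.70 MPa, ρ = 2483 kg/m³
  option D: σ_y = 528.0 MPa, ρ = 3204 kg/m³
  option A: σ_y = 328.0 MPa, ρ = 2707 kg/m³
  option D: M = 165 kN·m/kg
  option A: M = 121 kN·m/kg
  option X: M = 64.0 kN·m/kg
  option F: M = 32.3 kN·m/kg
  option C: M = 15.6 kN·m/kg
Option D ranks first.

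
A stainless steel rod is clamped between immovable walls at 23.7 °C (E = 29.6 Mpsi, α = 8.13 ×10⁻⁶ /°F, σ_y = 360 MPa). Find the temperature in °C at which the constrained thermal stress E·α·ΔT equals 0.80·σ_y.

E = 29.6 Mpsi = 204.1 GPa.
α = 8.13×10⁻⁶/°F × 9/5 = 14.6×10⁻⁶/K.
E·α·ΔT = 288.0 MPa ⇒ ΔT = 288.0 / (204.1×10³ × 14.6×10⁻⁶) = 96.43 K.
T = 23.7 + 96.43 = 120.1 °C.

120 °C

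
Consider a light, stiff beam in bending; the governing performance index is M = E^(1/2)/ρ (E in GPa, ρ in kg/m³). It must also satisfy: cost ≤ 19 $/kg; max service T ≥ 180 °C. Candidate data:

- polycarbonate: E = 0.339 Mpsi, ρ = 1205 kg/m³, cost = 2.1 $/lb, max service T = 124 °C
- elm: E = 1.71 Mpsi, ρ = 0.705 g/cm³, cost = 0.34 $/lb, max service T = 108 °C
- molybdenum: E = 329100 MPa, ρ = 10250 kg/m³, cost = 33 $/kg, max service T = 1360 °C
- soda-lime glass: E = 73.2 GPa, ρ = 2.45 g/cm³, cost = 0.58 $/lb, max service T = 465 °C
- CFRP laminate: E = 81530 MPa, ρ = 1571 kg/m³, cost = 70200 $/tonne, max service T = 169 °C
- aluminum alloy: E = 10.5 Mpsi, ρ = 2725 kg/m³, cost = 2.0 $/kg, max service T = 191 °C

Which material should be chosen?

soda-lime glass

Screen on constraints: cost ≤ 19 $/kg; max service T ≥ 180 °C. Survivors: soda-lime glass, aluminum alloy.
Putting every candidate on a common basis:
  soda-lime glass: E = 73.20 GPa, ρ = 2450 kg/m³
  aluminum alloy: E = 72.39 GPa, ρ = 2725 kg/m³
  soda-lime glass: M = 3.49×10⁻³
  aluminum alloy: M = 3.12×10⁻³
Soda-lime glass ranks first.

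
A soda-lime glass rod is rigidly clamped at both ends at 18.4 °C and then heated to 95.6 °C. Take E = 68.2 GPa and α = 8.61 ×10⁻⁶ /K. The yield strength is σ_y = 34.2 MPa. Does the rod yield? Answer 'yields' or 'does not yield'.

yields

ΔT = 77.20 K. Constrained thermal stress σ = E·α·ΔT = 68.20×10³ MPa × 8.61×10⁻⁶ × 77.20 = 45.3 MPa (compressive).
Compare to σ_y = 34.2 MPa: σ ≥ σ_y, so it yields.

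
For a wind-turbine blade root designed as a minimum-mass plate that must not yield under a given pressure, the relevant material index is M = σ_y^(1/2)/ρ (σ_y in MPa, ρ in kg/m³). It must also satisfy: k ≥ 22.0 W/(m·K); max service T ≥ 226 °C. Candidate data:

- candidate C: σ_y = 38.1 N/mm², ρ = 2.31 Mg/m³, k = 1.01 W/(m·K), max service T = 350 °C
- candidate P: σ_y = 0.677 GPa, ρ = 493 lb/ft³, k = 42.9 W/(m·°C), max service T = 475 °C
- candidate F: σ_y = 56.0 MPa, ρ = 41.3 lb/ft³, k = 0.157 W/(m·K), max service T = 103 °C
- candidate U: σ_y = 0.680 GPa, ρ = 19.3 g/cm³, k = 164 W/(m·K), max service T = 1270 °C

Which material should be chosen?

candidate P

Screen on constraints: k ≥ 22.0 W/(m·K); max service T ≥ 226 °C. Survivors: candidate P, candidate U.
In SI units:
  candidate P: σ_y = 677.0 MPa, ρ = 7897 kg/m³
  candidate U: σ_y = 680.0 MPa, ρ = 19300 kg/m³
  candidate P: M = 3.29×10⁻³
  candidate U: M = 1.35×10⁻³
Candidate P ranks first.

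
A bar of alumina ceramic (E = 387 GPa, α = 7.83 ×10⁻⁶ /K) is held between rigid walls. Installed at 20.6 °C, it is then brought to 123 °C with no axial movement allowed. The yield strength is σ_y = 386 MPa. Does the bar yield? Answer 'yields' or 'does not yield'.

does not yield

ΔT = 102.4 K. Constrained thermal stress σ = E·α·ΔT = 387.0×10³ MPa × 7.83×10⁻⁶ × 102.4 = 310 MPa (compressive).
Compare to σ_y = 386 MPa: σ < σ_y, so it does not yield.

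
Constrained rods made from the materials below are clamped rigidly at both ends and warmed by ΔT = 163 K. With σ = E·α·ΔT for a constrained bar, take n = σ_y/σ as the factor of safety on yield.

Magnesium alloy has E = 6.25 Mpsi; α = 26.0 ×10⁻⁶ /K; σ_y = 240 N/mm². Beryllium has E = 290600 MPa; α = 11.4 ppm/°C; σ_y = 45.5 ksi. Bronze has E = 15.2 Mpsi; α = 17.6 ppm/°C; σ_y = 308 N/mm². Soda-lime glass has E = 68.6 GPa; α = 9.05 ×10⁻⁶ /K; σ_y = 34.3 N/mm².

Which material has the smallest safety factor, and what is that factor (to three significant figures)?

soda-lime glass, n = 0.339

With everything in SI (GPa, ×10⁻⁶/K, MPa):
  magnesium alloy: E = 43.09, α = 26.0, σ_y = 240.0 → σ = 183 MPa, n = 1.31
  beryllium: E = 290.6, α = 11.4, σ_y = 313.7 → σ = 540 MPa, n = 0.581
  bronze: E = 104.8, α = 17.6, σ_y = 308.0 → σ = 301 MPa, n = 1.02
  soda-lime glass: E = 68.60, α = 9.05, σ_y = 34.30 → σ = 101 MPa, n = 0.339
Smallest n: soda-lime glass with n = 0.339.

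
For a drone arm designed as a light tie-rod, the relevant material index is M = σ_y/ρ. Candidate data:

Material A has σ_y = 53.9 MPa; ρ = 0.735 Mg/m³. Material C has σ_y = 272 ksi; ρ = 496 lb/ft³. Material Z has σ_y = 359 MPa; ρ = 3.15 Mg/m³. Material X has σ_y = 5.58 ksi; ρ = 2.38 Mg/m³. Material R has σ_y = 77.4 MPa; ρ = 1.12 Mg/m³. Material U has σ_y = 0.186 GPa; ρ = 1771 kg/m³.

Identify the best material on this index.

Convert each candidate to consistent units, then evaluate M:
  material A: σ_y = 53.90 MPa, ρ = 735.0 kg/m³
  material C: σ_y = 1875 MPa, ρ = 7945 kg/m³
  material Z: σ_y = 359.0 MPa, ρ = 3150 kg/m³
  material X: σ_y = 38.47 MPa, ρ = 2380 kg/m³
  material R: σ_y = 77.40 MPa, ρ = 1120 kg/m³
  material U: σ_y = 186.0 MPa, ρ = 1771 kg/m³
  material C: M = 236 kN·m/kg
  material Z: M = 114 kN·m/kg
  material U: M = 105 kN·m/kg
  material A: M = 73.3 kN·m/kg
  material R: M = 69.1 kN·m/kg
  material X: M = 16.2 kN·m/kg
Material C has the largest M.

material C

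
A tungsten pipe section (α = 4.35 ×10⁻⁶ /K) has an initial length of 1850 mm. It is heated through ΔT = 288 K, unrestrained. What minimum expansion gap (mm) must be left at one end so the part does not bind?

ΔL = α·L₀·ΔT = 4.35×10⁻⁶ × 1850 mm × 288.0 K = 2.32 mm.

2.32 mm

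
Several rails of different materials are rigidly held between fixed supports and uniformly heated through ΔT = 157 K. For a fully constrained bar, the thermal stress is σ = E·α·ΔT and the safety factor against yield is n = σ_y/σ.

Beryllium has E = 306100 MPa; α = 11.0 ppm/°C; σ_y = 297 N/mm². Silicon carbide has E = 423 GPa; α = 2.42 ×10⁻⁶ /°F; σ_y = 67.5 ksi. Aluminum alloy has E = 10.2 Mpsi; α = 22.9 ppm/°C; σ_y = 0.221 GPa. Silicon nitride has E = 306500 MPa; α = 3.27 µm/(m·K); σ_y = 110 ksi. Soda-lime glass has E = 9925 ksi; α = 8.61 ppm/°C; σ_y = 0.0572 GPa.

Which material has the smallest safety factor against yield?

Per material, after unit conversion:
  beryllium: E = 306.1, α = 11.0, σ_y = 297.0 → σ = 529 MPa, n = 0.562
  silicon carbide: E = 423.0, α = 4.36, σ_y = 465.4 → σ = 289 MPa, n = 1.61
  aluminum alloy: E = 70.33, α = 22.9, σ_y = 221.0 → σ = 253 MPa, n = 0.874
  silicon nitride: E = 306.5, α = 3.27, σ_y = 758.4 → σ = 157 MPa, n = 4.82
  soda-lime glass: E = 68.43, α = 8.61, σ_y = 57.20 → σ = 92.5 MPa, n = 0.618
Smallest n: beryllium with n = 0.562.

beryllium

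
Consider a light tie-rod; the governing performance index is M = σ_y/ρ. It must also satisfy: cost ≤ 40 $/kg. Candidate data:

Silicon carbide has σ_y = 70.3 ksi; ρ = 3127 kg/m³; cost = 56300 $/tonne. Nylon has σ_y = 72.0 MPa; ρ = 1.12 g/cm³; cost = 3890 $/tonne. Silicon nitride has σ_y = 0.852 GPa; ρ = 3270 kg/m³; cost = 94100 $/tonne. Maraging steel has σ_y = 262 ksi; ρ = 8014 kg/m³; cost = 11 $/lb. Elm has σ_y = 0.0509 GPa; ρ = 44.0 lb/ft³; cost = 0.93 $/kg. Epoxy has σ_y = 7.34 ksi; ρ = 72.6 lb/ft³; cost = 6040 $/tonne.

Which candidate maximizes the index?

Screen on constraints: cost ≤ 40 $/kg. Survivors: nylon, maraging steel, elm, epoxy.
Normalizing units and computing the index:
  nylon: σ_y = 72.00 MPa, ρ = 1120 kg/m³
  maraging steel: σ_y = 1806 MPa, ρ = 8014 kg/m³
  elm: σ_y = 50.90 MPa, ρ = 704.8 kg/m³
  epoxy: σ_y = 50.61 MPa, ρ = 1163 kg/m³
  maraging steel: M = 225 kN·m/kg
  elm: M = 72.2 kN·m/kg
  nylon: M = 64.3 kN·m/kg
  epoxy: M = 43.5 kN·m/kg
The maximum is for maraging steel.

maraging steel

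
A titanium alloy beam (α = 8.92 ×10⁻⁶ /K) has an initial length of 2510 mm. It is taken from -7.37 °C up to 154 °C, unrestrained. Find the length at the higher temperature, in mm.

ΔT = 154 − (-7.37) = 161.4 K.
ΔL = α·L₀·ΔT = 8.92×10⁻⁶ × 2510 mm × 161.4 K = 3.61 mm.
L = L₀ + ΔL = 2510 + 3.61 = 2513.6 mm.

2513.6 mm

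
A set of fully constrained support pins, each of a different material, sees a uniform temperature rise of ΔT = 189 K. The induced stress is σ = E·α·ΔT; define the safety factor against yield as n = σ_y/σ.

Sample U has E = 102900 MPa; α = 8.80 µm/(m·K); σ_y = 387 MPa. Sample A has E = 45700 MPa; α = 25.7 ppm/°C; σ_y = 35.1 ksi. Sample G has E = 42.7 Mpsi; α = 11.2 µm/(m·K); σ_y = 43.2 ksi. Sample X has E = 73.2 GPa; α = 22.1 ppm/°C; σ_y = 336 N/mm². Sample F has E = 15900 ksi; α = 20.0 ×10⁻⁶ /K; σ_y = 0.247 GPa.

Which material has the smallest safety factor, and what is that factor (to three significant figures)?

Per material, after unit conversion:
  sample U: E = 102.9, α = 8.80, σ_y = 387.0 → σ = 171 MPa, n = 2.26
  sample A: E = 45.70, α = 25.7, σ_y = 242.0 → σ = 222 MPa, n = 1.09
  sample G: E = 294.4, α = 11.2, σ_y = 297.9 → σ = 623 MPa, n = 0.478
  sample X: E = 73.20, α = 22.1, σ_y = 336.0 → σ = 306 MPa, n = 1.10
  sample F: E = 109.6, α = 20.0, σ_y = 247.0 → σ = 414 MPa, n = 0.596
Smallest n: sample G with n = 0.478.

sample G, n = 0.478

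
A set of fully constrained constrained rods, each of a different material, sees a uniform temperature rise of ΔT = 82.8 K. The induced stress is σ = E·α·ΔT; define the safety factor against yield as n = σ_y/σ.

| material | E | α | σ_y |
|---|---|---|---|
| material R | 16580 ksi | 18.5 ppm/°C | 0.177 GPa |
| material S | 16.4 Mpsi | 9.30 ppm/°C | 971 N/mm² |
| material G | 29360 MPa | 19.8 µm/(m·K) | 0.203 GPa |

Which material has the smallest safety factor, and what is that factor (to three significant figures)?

Converting E to GPa, α to ×10⁻⁶/K, σ_y to MPa, then σ and n for each:
  material R: E = 114.3, α = 18.5, σ_y = 177.0 → σ = 175 MPa, n = 1.01
  material S: E = 113.1, α = 9.30, σ_y = 971.0 → σ = 87.1 MPa, n = 11.2
  material G: E = 29.36, α = 19.8, σ_y = 203.0 → σ = 48.1 MPa, n = 4.22
Smallest n: material R with n = 1.01.

material R, n = 1.01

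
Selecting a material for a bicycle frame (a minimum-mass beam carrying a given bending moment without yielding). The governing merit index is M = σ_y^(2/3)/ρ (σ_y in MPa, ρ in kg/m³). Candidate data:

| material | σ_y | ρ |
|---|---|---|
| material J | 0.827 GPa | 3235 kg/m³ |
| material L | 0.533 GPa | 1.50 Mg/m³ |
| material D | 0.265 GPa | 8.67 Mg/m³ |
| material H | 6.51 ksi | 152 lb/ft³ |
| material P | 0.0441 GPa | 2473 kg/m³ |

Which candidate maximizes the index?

material L

Normalizing units and computing the index:
  material J: σ_y = 827.0 MPa, ρ = 3235 kg/m³
  material L: σ_y = 533.0 MPa, ρ = 1500 kg/m³
  material D: σ_y = 265.0 MPa, ρ = 8670 kg/m³
  material H: σ_y = 44.88 MPa, ρ = 2435 kg/m³
  material P: σ_y = 44.10 MPa, ρ = 2473 kg/m³
  material L: M = 43.8×10⁻³
  material J: M = 27.2×10⁻³
  material H: M = 5.19×10⁻³
  material P: M = 5.05×10⁻³
  material D: M = 4.76×10⁻³
Material L has the largest M.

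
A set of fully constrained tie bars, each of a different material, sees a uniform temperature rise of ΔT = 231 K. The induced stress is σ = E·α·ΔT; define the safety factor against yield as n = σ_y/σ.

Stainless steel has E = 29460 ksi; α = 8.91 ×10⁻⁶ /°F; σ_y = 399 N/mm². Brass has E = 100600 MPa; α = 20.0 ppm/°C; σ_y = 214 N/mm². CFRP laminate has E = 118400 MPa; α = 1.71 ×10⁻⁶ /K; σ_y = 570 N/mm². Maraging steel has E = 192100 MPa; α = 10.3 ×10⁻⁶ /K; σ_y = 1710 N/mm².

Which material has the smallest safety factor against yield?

With everything in SI (GPa, ×10⁻⁶/K, MPa):
  stainless steel: E = 203.1, α = 16.0, σ_y = 399.0 → σ = 753 MPa, n = 0.530
  brass: E = 100.6, α = 20.0, σ_y = 214.0 → σ = 465 MPa, n = 0.460
  CFRP laminate: E = 118.4, α = 1.71, σ_y = 570.0 → σ = 46.8 MPa, n = 12.2
  maraging steel: E = 192.1, α = 10.3, σ_y = 1710 → σ = 457 MPa, n = 3.74
The minimum is brass at n = 0.460.

brass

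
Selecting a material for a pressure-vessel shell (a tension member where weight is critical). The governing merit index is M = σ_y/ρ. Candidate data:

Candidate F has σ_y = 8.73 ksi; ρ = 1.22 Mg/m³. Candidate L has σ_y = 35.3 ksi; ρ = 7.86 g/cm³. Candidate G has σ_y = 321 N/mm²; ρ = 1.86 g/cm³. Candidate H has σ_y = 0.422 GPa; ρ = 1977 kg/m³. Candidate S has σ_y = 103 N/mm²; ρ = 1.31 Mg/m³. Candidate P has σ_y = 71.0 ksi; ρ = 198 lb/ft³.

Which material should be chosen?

candidate H

Convert each candidate to consistent units, then evaluate M:
  candidate F: σ_y = 60.19 MPa, ρ = 1220 kg/m³
  candidate L: σ_y = 243.4 MPa, ρ = 7860 kg/m³
  candidate G: σ_y = 321.0 MPa, ρ = 1860 kg/m³
  candidate H: σ_y = 422.0 MPa, ρ = 1977 kg/m³
  candidate S: σ_y = 103.0 MPa, ρ = 1310 kg/m³
  candidate P: σ_y = 489.5 MPa, ρ = 3172 kg/m³
  candidate H: M = 213 kN·m/kg
  candidate G: M = 173 kN·m/kg
  candidate P: M = 154 kN·m/kg
  candidate S: M = 78.6 kN·m/kg
  candidate F: M = 49.3 kN·m/kg
  candidate L: M = 31.0 kN·m/kg
The maximum is for candidate H.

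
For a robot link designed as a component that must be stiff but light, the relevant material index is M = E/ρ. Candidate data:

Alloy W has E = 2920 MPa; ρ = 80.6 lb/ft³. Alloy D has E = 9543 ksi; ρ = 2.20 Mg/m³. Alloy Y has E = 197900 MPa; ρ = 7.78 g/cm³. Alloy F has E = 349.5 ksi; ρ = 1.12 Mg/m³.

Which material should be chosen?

In SI units:
  alloy W: E = 2.920 GPa, ρ = 1291 kg/m³
  alloy D: E = 65.80 GPa, ρ = 2200 kg/m³
  alloy Y: E = 197.9 GPa, ρ = 7780 kg/m³
  alloy F: E = 2.410 GPa, ρ = 1120 kg/m³
  alloy D: M = 29.9 MN·m/kg
  alloy Y: M = 25.4 MN·m/kg
  alloy W: M = 2.26 MN·m/kg
  alloy F: M = 2.15 MN·m/kg
Highest index: alloy D.

alloy D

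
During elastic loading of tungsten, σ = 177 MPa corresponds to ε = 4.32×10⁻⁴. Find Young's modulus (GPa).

410 GPa

E = σ/ε = 177 MPa / 4.32×10⁻⁴ = 409700 MPa = 410 GPa.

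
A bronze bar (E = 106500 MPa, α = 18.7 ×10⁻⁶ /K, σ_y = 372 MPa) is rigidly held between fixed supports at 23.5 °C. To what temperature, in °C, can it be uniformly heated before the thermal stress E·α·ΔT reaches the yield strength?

210 °C

E = 106500 MPa = 106.5 GPa.
E·α·ΔT = 372.0 MPa ⇒ ΔT = 372.0 / (106.5×10³ × 18.7×10⁻⁶) = 186.8 K.
T = 23.5 + 186.8 = 210.3 °C.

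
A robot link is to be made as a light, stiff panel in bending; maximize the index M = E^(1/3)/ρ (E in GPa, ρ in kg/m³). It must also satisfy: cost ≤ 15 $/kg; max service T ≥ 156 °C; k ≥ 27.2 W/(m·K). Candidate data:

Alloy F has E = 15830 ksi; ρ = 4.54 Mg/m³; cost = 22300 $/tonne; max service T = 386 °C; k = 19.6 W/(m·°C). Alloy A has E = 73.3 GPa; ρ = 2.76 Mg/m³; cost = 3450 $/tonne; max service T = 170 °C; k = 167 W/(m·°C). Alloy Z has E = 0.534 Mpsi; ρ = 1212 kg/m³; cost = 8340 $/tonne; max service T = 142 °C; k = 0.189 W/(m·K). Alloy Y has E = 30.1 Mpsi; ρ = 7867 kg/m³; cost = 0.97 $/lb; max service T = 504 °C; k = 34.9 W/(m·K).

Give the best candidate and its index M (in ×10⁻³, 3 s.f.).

alloy A, M = 1.52×10⁻³

Screen on constraints: cost ≤ 15 $/kg; max service T ≥ 156 °C; k ≥ 27.2 W/(m·K). Survivors: alloy A, alloy Y.
Normalizing units and computing the index:
  alloy A: E = 73.30 GPa, ρ = 2760 kg/m³
  alloy Y: E = 207.5 GPa, ρ = 7867 kg/m³
  alloy A: M = 1.52×10⁻³
  alloy Y: M = 0.753×10⁻³
The maximum is for alloy A.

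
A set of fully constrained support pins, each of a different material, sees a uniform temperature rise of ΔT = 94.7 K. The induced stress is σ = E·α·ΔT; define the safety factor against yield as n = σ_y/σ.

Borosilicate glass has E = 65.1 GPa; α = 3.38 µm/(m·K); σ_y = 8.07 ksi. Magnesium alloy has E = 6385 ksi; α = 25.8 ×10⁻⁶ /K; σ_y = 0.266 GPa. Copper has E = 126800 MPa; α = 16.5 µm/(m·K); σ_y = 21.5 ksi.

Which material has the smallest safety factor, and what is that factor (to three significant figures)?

Converting E to GPa, α to ×10⁻⁶/K, σ_y to MPa, then σ and n for each:
  borosilicate glass: E = 65.10, α = 3.38, σ_y = 55.64 → σ = 20.8 MPa, n = 2.67
  magnesium alloy: E = 44.02, α = 25.8, σ_y = 266.0 → σ = 108 MPa, n = 2.47
  copper: E = 126.8, α = 16.5, σ_y = 148.2 → σ = 198 MPa, n = 0.748
Smallest n: copper with n = 0.748.

copper, n = 0.748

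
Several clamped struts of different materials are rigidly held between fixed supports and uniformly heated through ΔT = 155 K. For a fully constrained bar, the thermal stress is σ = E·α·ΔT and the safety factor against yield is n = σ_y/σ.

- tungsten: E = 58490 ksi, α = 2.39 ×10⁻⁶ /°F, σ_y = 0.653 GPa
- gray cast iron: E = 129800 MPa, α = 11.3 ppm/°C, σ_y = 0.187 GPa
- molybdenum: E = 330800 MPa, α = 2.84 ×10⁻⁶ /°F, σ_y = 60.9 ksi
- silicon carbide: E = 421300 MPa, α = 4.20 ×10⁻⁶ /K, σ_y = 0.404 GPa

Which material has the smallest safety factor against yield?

Converting E to GPa, α to ×10⁻⁶/K, σ_y to MPa, then σ and n for each:
  tungsten: E = 403.3, α = 4.30, σ_y = 653.0 → σ = 269 MPa, n = 2.43
  gray cast iron: E = 129.8, α = 11.3, σ_y = 187.0 → σ = 227 MPa, n = 0.823
  molybdenum: E = 330.8, α = 5.11, σ_y = 419.9 → σ = 262 MPa, n = 1.60
  silicon carbide: E = 421.3, α = 4.20, σ_y = 404.0 → σ = 274 MPa, n = 1.47
Gray cast iron has the lowest safety factor, n = 0.823.

gray cast iron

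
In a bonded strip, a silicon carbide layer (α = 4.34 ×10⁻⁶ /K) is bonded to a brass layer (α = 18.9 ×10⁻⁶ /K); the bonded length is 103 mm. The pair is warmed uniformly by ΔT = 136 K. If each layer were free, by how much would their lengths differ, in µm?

204 µm

Δα = |4.34 − 18.9|×10⁻⁶/K = 14.6×10⁻⁶/K.
ΔL_mismatch = Δα·L·ΔT = 14.6×10⁻⁶ × 103.0 mm × 136.0 K = 204 µm.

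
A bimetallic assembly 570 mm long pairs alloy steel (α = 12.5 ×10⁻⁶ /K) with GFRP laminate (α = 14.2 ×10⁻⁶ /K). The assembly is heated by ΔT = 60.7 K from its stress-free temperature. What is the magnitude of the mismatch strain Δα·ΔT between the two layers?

Δα = |12.5 − 14.2|×10⁻⁶/K = 1.70×10⁻⁶/K.
Mismatch strain = Δα·ΔT = 1.70×10⁻⁶ × 60.7 = 1.03×10⁻⁴.

1.03×10⁻⁴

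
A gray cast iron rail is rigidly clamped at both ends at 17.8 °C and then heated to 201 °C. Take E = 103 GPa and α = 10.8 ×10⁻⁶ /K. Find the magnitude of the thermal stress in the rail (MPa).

ΔT = 183.2 K. Constrained thermal stress σ = E·α·ΔT = 103.0×10³ MPa × 10.8×10⁻⁶ × 183.2 = 204 MPa (compressive).

204 MPa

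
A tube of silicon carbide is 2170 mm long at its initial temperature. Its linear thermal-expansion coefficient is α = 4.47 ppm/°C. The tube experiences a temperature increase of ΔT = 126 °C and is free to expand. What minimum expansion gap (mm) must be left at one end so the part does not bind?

1.22 mm

ΔL = α·L₀·ΔT = 4.47×10⁻⁶ × 2170 mm × 126.0 K = 1.22 mm.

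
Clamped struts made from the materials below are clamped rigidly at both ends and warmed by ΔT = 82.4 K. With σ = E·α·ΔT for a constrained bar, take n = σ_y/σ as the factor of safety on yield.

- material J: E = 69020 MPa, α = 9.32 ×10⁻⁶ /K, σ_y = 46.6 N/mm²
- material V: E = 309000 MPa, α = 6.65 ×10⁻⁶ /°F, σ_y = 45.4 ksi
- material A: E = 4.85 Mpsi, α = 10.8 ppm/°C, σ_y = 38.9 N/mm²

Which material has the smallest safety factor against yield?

With everything in SI (GPa, ×10⁻⁶/K, MPa):
  material J: E = 69.02, α = 9.32, σ_y = 46.60 → σ = 53.0 MPa, n = 0.879
  material V: E = 309.0, α = 12.0, σ_y = 313.0 → σ = 305 MPa, n = 1.03
  material A: E = 33.44, α = 10.8, σ_y = 38.90 → σ = 29.8 MPa, n = 1.31
Material J has the lowest safety factor, n = 0.879.

material J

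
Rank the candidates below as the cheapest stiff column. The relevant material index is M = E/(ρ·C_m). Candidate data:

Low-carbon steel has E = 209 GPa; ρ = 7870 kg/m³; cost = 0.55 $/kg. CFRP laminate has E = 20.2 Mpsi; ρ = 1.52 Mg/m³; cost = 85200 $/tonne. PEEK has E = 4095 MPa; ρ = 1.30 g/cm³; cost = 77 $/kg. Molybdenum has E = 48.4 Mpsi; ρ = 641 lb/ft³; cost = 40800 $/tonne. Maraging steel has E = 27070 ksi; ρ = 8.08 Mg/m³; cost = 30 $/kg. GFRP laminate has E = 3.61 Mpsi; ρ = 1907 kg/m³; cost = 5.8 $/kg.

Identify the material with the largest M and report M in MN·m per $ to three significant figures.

After converting to SI:
  low-carbon steel: E = 209.0 GPa, ρ = 7870 kg/m³, cost = 0.5500 $/kg
  CFRP laminate: E = 139.3 GPa, ρ = 1520 kg/m³, cost = 85.20 $/kg
  PEEK: E = 4.095 GPa, ρ = 1300 kg/m³, cost = 77.00 $/kg
  molybdenum: E = 333.7 GPa, ρ = 10270 kg/m³, cost = 40.80 $/kg
  maraging steel: E = 186.6 GPa, ρ = 8080 kg/m³, cost = 30.00 $/kg
  GFRP laminate: E = 24.89 GPa, ρ = 1907 kg/m³, cost = 5.800 $/kg
  low-carbon steel: M = 48.3 MN·m per $
  GFRP laminate: M = 2.25 MN·m per $
  CFRP laminate: M = 1.08 MN·m per $
  molybdenum: M = 0.797 MN·m per $
  maraging steel: M = 0.770 MN·m per $
  PEEK: M = 0.0409 MN·m per $
Low-carbon steel has the largest M.

low-carbon steel, M = 48.3 MN·m per $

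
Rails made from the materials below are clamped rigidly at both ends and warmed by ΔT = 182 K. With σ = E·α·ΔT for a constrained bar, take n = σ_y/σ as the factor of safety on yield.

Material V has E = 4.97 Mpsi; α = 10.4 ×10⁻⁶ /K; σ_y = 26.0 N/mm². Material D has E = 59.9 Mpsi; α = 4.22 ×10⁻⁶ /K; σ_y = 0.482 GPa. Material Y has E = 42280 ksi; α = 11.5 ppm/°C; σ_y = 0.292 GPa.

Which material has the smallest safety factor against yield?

In consistent units (E in GPa, α in ×10⁻⁶/K, σ_y in MPa):
  material V: E = 34.27, α = 10.4, σ_y = 26.00 → σ = 64.9 MPa, n = 0.401
  material D: E = 413.0, α = 4.22, σ_y = 482.0 → σ = 317 MPa, n = 1.52
  material Y: E = 291.5, α = 11.5, σ_y = 292.0 → σ = 610 MPa, n = 0.479
The minimum is material V at n = 0.401.

material V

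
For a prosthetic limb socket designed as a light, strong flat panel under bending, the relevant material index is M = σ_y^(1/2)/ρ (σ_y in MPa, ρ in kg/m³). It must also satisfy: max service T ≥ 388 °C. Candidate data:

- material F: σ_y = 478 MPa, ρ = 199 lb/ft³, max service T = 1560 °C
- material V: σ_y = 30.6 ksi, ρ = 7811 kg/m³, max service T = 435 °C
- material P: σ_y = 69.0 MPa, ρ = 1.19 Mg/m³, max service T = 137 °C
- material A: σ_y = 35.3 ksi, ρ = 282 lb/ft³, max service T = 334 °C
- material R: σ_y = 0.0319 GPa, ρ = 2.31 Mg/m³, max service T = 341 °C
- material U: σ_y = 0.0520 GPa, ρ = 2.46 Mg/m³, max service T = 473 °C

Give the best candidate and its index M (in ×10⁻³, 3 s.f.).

Screen on constraints: max service T ≥ 388 °C. Survivors: material F, material V, material U.
Putting every candidate on a common basis:
  material F: σ_y = 478.0 MPa, ρ = 3188 kg/m³
  material V: σ_y = 211.0 MPa, ρ = 7811 kg/m³
  material U: σ_y = 52.00 MPa, ρ = 2460 kg/m³
  material F: M = 6.86×10⁻³
  material U: M = 2.93×10⁻³
  material V: M = 1.86×10⁻³
Material F has the largest M.

material F, M = 6.86×10⁻³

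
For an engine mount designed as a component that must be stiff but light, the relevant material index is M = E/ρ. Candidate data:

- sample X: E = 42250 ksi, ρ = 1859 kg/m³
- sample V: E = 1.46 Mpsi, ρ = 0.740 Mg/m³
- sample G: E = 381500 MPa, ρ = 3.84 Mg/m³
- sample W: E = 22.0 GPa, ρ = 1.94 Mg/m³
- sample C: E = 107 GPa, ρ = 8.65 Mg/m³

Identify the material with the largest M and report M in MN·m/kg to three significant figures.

sample X, M = 157 MN·m/kg

Normalizing units and computing the index:
  sample X: E = 291.3 GPa, ρ = 1859 kg/m³
  sample V: E = 10.07 GPa, ρ = 740.0 kg/m³
  sample G: E = 381.5 GPa, ρ = 3840 kg/m³
  sample W: E = 22.00 GPa, ρ = 1940 kg/m³
  sample C: E = 107.0 GPa, ρ = 8650 kg/m³
  sample X: M = 157 MN·m/kg
  sample G: M = 99.3 MN·m/kg
  sample V: M = 13.6 MN·m/kg
  sample C: M = 12.4 MN·m/kg
  sample W: M = 11.3 MN·m/kg
Sample X ranks first.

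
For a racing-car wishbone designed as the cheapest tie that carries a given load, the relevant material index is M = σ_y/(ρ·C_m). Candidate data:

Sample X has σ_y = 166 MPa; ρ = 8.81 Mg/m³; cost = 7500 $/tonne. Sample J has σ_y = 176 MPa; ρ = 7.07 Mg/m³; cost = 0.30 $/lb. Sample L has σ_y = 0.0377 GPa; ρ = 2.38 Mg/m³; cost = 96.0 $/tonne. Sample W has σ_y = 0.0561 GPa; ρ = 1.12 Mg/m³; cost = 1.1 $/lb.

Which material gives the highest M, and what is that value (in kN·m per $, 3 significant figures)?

Normalizing units and computing the index:
  sample X: σ_y = 166.0 MPa, ρ = 8810 kg/m³, cost = 7.500 $/kg
  sample J: σ_y = 176.0 MPa, ρ = 7070 kg/m³, cost = 0.6614 $/kg
  sample L: σ_y = 37.70 MPa, ρ = 2380 kg/m³, cost = 0.09600 $/kg
  sample W: σ_y = 56.10 MPa, ρ = 1120 kg/m³, cost = 2.425 $/kg
  sample L: M = 165 kN·m per $
  sample J: M = 37.6 kN·m per $
  sample W: M = 20.7 kN·m per $
  sample X: M = 2.51 kN·m per $
Sample L has the largest M.

sample L, M = 165 kN·m per $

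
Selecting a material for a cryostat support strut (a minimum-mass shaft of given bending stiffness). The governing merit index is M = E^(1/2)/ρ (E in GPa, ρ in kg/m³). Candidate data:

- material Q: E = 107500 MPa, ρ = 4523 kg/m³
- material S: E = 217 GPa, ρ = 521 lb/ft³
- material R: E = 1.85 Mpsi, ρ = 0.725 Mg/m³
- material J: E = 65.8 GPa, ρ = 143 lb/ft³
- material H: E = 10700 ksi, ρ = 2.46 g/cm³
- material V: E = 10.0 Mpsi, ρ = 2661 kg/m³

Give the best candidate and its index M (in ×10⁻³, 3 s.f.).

material R, M = 4.93×10⁻³

In SI units:
  material Q: E = 107.5 GPa, ρ = 4523 kg/m³
  material S: E = 217.0 GPa, ρ = 8346 kg/m³
  material R: E = 12.76 GPa, ρ = 725.0 kg/m³
  material J: E = 65.80 GPa, ρ = 2291 kg/m³
  material H: E = 73.77 GPa, ρ = 2460 kg/m³
  material V: E = 68.95 GPa, ρ = 2661 kg/m³
  material R: M = 4.93×10⁻³
  material J: M = 3.54×10⁻³
  material H: M = 3.49×10⁻³
  material V: M = 3.12×10⁻³
  material Q: M = 2.29×10⁻³
  material S: M = 1.77×10⁻³
The maximum is for material R.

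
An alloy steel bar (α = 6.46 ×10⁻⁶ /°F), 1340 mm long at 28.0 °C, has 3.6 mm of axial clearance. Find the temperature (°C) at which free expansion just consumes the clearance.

α = 6.46×10⁻⁶/°F × 9/5 = 11.6×10⁻⁶/K.
α·L₀·ΔT = 3.6 mm ⇒ ΔT = 3.6 / (11.6×10⁻⁶ × 1340.0) = 231.0 K.
T = 28.0 + 231.0 = 259.0 °C.

259 °C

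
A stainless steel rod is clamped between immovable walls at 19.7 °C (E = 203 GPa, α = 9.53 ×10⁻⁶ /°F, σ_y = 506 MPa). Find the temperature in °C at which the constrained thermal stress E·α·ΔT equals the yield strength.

α = 9.53×10⁻⁶/°F × 9/5 = 17.2×10⁻⁶/K.
E·α·ΔT = 506.0 MPa ⇒ ΔT = 506.0 / (203.0×10³ × 17.2×10⁻⁶) = 145.3 K.
T = 19.7 + 145.3 = 165.0 °C.

165 °C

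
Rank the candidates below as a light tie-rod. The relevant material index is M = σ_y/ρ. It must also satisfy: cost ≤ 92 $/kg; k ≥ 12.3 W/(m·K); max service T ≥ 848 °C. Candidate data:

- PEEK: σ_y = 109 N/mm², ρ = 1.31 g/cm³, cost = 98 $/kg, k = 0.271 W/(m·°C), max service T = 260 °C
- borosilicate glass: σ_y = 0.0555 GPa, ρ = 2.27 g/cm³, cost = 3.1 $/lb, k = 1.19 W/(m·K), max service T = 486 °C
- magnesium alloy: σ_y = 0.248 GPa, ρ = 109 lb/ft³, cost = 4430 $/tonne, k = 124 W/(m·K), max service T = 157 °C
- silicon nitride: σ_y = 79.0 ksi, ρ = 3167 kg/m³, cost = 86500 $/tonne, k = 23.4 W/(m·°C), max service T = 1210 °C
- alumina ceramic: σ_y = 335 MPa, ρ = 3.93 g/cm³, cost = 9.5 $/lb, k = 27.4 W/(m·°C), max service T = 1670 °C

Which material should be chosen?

silicon nitride

Screen on constraints: cost ≤ 92 $/kg; k ≥ 12.3 W/(m·K); max service T ≥ 848 °C. Survivors: silicon nitride, alumina ceramic.
After converting to SI:
  silicon nitride: σ_y = 544.7 MPa, ρ = 3167 kg/m³
  alumina ceramic: σ_y = 335.0 MPa, ρ = 3930 kg/m³
  silicon nitride: M = 172 kN·m/kg
  alumina ceramic: M = 85.2 kN·m/kg
Highest index: silicon nitride.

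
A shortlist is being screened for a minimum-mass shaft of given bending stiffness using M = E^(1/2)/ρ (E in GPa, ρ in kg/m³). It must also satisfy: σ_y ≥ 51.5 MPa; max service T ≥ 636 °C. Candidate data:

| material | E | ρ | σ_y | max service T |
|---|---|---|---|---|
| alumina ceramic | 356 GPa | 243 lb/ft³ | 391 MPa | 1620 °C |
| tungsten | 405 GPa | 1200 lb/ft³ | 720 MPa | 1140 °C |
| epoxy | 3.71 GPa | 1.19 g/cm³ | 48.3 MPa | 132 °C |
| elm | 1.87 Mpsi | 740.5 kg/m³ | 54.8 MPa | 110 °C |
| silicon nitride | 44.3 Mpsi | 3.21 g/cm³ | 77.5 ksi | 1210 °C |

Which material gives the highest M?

Screen on constraints: σ_y ≥ 51.5 MPa; max service T ≥ 636 °C. Survivors: alumina ceramic, tungsten, silicon nitride.
Normalizing units and computing the index:
  alumina ceramic: E = 356.0 GPa, ρ = 3892 kg/m³
  tungsten: E = 405.0 GPa, ρ = 19220 kg/m³
  silicon nitride: E = 305.4 GPa, ρ = 3210 kg/m³
  silicon nitride: M = 5.44×10⁻³
  alumina ceramic: M = 4.85×10⁻³
  tungsten: M = 1.05×10⁻³
The maximum is for silicon nitride.

silicon nitride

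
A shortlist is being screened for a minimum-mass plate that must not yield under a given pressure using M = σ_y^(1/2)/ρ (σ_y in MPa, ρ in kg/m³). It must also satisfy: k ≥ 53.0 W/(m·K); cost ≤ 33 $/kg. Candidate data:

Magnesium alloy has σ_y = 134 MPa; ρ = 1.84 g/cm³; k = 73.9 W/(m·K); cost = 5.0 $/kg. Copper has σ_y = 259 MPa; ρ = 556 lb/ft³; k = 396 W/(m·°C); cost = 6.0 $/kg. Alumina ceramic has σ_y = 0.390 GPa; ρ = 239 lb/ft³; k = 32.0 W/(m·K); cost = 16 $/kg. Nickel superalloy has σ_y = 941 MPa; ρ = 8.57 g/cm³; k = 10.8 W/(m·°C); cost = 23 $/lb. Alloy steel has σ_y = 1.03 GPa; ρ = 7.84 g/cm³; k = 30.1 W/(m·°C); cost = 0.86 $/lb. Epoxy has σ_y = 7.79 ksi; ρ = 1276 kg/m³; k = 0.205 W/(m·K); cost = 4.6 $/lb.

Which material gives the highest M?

Screen on constraints: k ≥ 53.0 W/(m·K); cost ≤ 33 $/kg. Survivors: magnesium alloy, copper.
Normalizing units and computing the index:
  magnesium alloy: σ_y = 134.0 MPa, ρ = 1840 kg/m³
  copper: σ_y = 259.0 MPa, ρ = 8906 kg/m³
  magnesium alloy: M = 6.29×10⁻³
  copper: M = 1.81×10⁻³
Magnesium alloy has the largest M.

magnesium alloy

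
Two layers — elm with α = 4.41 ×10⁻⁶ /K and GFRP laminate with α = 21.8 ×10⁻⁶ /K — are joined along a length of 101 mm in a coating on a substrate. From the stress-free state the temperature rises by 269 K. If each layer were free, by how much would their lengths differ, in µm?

472 µm

Δα = |4.41 − 21.8|×10⁻⁶/K = 17.4×10⁻⁶/K.
ΔL_mismatch = Δα·L·ΔT = 17.4×10⁻⁶ × 101.0 mm × 269.0 K = 472 µm.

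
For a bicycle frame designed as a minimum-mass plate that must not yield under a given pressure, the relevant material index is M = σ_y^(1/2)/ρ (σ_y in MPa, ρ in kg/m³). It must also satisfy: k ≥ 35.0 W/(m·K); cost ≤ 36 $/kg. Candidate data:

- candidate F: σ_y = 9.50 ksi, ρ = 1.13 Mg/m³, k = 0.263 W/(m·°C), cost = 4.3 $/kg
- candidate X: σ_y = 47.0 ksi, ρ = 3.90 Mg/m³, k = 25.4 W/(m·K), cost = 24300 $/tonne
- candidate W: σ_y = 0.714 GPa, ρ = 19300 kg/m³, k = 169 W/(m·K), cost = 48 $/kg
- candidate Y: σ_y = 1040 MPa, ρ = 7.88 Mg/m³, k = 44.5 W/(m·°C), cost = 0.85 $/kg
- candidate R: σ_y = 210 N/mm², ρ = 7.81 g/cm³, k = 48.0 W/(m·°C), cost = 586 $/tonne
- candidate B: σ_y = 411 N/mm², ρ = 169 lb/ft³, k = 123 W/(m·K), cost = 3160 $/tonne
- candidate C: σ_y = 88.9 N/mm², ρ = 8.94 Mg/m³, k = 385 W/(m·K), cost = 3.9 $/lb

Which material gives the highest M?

Screen on constraints: k ≥ 35.0 W/(m·K); cost ≤ 36 $/kg. Survivors: candidate Y, candidate R, candidate B, candidate C.
Convert each candidate to consistent units, then evaluate M:
  candidate Y: σ_y = 1040 MPa, ρ = 7880 kg/m³
  candidate R: σ_y = 210.0 MPa, ρ = 7810 kg/m³
  candidate B: σ_y = 411.0 MPa, ρ = 2707 kg/m³
  candidate C: σ_y = 88.90 MPa, ρ = 8940 kg/m³
  candidate B: M = 7.49×10⁻³
  candidate Y: M = 4.09×10⁻³
  candidate R: M = 1.86×10⁻³
  candidate C: M = 1.05×10⁻³
Candidate B ranks first.

candidate B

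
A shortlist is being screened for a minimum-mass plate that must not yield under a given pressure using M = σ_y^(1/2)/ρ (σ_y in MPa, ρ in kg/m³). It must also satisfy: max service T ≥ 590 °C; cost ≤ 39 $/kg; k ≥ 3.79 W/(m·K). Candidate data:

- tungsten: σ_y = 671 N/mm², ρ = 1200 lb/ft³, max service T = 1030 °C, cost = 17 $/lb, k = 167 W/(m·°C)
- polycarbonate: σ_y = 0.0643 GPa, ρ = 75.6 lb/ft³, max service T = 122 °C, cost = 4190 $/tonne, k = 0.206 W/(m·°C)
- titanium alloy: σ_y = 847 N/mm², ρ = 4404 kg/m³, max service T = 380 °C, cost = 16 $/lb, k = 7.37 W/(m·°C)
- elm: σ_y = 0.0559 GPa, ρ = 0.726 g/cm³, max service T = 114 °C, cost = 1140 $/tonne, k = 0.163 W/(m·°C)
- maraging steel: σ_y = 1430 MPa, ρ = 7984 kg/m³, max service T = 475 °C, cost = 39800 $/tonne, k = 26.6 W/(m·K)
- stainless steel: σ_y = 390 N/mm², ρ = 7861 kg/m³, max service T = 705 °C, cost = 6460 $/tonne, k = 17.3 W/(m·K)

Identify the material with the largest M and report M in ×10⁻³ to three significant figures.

stainless steel, M = 2.51×10⁻³

Screen on constraints: max service T ≥ 590 °C; cost ≤ 39 $/kg; k ≥ 3.79 W/(m·K). Survivors: tungsten, stainless steel.
After converting to SI:
  tungsten: σ_y = 671.0 MPa, ρ = 19220 kg/m³
  stainless steel: σ_y = 390.0 MPa, ρ = 7861 kg/m³
  stainless steel: M = 2.51×10⁻³
  tungsten: M = 1.35×10⁻³
Highest index: stainless steel.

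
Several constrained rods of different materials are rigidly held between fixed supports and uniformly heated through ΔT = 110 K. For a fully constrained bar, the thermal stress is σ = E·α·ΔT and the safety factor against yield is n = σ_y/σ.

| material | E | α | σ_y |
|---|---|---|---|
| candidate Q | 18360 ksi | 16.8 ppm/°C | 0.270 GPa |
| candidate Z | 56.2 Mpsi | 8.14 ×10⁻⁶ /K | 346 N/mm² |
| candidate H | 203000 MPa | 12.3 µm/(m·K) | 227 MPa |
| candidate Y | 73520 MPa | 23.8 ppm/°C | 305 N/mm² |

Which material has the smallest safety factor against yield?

candidate H

With everything in SI (GPa, ×10⁻⁶/K, MPa):
  candidate Q: E = 126.6, α = 16.8, σ_y = 270.0 → σ = 234 MPa, n = 1.15
  candidate Z: E = 387.5, α = 8.14, σ_y = 346.0 → σ = 347 MPa, n = 0.997
  candidate H: E = 203.0, α = 12.3, σ_y = 227.0 → σ = 275 MPa, n = 0.826
  candidate Y: E = 73.52, α = 23.8, σ_y = 305.0 → σ = 192 MPa, n = 1.58
Candidate H has the lowest safety factor, n = 0.826.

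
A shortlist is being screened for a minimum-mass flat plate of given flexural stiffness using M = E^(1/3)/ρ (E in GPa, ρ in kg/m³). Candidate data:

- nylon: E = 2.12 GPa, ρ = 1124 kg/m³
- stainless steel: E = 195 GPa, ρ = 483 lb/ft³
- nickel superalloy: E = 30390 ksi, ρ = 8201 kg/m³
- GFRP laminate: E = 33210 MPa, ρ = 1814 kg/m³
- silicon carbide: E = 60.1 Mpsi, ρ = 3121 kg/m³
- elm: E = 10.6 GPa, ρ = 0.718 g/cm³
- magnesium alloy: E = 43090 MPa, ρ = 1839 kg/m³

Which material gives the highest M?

elm

Convert each candidate to consistent units, then evaluate M:
  nylon: E = 2.120 GPa, ρ = 1124 kg/m³
  stainless steel: E = 195.0 GPa, ρ = 7737 kg/m³
  nickel superalloy: E = 209.5 GPa, ρ = 8201 kg/m³
  GFRP laminate: E = 33.21 GPa, ρ = 1814 kg/m³
  silicon carbide: E = 414.4 GPa, ρ = 3121 kg/m³
  elm: E = 10.60 GPa, ρ = 718.0 kg/m³
  magnesium alloy: E = 43.09 GPa, ρ = 1839 kg/m³
  elm: M = 3.06×10⁻³
  silicon carbide: M = 2.39×10⁻³
  magnesium alloy: M = 1.91×10⁻³
  GFRP laminate: M = 1.77×10⁻³
  nylon: M = 1.14×10⁻³
  stainless steel: M = 0.750×10⁻³
  nickel superalloy: M = 0.724×10⁻³
Highest index: elm.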